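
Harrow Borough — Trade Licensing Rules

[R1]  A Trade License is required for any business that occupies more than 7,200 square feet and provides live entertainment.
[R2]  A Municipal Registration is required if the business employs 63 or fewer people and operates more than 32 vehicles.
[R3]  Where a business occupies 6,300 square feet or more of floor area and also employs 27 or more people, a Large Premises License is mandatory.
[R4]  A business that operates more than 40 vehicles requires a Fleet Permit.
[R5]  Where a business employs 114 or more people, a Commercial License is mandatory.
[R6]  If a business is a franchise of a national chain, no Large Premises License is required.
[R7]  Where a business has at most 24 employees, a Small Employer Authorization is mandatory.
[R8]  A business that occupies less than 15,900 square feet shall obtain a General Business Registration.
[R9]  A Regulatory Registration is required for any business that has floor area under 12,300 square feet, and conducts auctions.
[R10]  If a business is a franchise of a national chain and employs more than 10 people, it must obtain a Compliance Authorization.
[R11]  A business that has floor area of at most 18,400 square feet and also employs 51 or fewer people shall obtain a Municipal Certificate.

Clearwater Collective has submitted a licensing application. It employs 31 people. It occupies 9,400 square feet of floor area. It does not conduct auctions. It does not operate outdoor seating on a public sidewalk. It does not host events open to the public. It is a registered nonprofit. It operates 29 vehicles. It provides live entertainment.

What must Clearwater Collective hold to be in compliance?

General Business Registration, Large Premises License, Municipal Certificate, Trade License

[R1] floor area 9,400 square feet > 7,200 square feet; provides live entertainment → Trade License required.
[R2] employees 31 ≤ 63; vehicles 29 ≤ 32 → Municipal Registration not required.
[R3] floor area 9,400 square feet ≥ 6,300 square feet; employees 31 ≥ 27 → Large Premises License required.
[R4] vehicles 29 ≤ 40 → Fleet Permit not required.
[R5] employees 31 < 114 → Commercial License not required.
[R6] is a registered nonprofit (not: is a franchise of a national chain) → Large Premises License exemption does not apply.
[R7] employees 31 > 24 → Small Employer Authorization not required.
[R8] floor area 9,400 square feet < 15,900 square feet → General Business Registration required.
[R9] floor area 9,400 square feet < 12,300 square feet; does not conduct auctions → Regulatory Registration not required.
[R10] is a registered nonprofit (not: is a franchise of a national chain); employees 31 > 10 → Compliance Authorization not required.
[R11] floor area 9,400 square feet ≤ 18,400 square feet; employees 31 ≤ 51 → Municipal Certificate required.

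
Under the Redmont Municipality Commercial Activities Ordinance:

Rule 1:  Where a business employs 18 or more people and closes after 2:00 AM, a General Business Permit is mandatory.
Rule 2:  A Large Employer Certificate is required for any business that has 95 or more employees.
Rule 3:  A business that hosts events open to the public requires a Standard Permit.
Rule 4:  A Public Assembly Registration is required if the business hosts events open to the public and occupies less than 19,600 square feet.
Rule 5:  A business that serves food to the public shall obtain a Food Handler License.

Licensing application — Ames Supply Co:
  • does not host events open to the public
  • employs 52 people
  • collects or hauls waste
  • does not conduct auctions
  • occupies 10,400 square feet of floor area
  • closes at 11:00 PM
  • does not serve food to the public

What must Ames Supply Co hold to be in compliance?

Rule 1: employees 52 ≥ 18; closes 11:00 PM, at/before 2:00 AM → General Business Permit not required.
Rule 2: employees 52 < 95 → Large Employer Certificate not required.
Rule 3: does not host events open to the public → Standard Permit not required.
Rule 4: does not host events open to the public; floor area 10,400 square feet < 19,600 square feet → Public Assembly Registration not required.
Rule 5: does not serve food to the public → Food Handler License not required.

None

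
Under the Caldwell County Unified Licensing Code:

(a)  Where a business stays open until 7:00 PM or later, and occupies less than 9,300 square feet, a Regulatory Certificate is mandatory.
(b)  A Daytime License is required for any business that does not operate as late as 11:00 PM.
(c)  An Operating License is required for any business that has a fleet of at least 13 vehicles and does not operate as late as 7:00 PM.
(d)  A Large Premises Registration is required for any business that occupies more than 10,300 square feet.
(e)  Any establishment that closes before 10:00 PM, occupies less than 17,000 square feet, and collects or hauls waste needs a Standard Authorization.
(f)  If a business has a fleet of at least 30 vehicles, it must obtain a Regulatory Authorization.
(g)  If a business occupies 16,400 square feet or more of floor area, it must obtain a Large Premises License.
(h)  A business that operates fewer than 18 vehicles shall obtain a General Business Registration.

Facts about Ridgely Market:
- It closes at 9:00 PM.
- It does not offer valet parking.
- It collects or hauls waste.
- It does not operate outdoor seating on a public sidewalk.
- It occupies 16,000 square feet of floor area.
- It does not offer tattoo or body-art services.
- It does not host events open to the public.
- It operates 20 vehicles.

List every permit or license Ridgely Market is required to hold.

(a) closes 9:00 PM, after 7:00 PM; floor area 16,000 square feet ≥ 9,300 square feet → Regulatory Certificate not required.
(b) closes 9:00 PM, at/before 11:00 PM → Daytime License required.
(c) vehicles 20 ≥ 13; closes 9:00 PM, after 7:00 PM → Operating License not required.
(d) floor area 16,000 square feet > 10,300 square feet → Large Premises Registration required.
(e) closes 9:00 PM, at/before 10:00 PM; floor area 16,000 square feet < 17,000 square feet; collects or hauls waste → Standard Authorization required.
(f) vehicles 20 < 30 → Regulatory Authorization not required.
(g) floor area 16,000 square feet < 16,400 square feet → Large Premises License not required.
(h) vehicles 20 ≥ 18 → General Business Registration not required.

Daytime License, Large Premises Registration, Standard Authorization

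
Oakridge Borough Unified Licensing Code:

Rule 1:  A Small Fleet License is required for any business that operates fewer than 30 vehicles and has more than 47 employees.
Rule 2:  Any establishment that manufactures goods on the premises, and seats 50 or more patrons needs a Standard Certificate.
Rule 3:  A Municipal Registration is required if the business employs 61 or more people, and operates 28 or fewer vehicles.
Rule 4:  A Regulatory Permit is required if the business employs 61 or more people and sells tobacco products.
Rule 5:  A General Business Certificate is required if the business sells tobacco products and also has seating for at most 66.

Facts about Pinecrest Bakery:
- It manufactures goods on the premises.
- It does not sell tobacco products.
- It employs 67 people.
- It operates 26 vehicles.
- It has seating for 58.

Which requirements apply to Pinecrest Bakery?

Rule 1: vehicles 26 < 30; employees 67 > 47 → Small Fleet License required.
Rule 2: manufactures goods on the premises; seating 58 ≥ 50 → Standard Certificate required.
Rule 3: employees 67 ≥ 61; vehicles 26 ≤ 28 → Municipal Registration required.
Rule 4: employees 67 ≥ 61; does not sell tobacco products → Regulatory Permit not required.
Rule 5: does not sell tobacco products; seating 58 ≤ 66 → General Business Certificate not required.

Municipal Registration, Small Fleet License, Standard Certificate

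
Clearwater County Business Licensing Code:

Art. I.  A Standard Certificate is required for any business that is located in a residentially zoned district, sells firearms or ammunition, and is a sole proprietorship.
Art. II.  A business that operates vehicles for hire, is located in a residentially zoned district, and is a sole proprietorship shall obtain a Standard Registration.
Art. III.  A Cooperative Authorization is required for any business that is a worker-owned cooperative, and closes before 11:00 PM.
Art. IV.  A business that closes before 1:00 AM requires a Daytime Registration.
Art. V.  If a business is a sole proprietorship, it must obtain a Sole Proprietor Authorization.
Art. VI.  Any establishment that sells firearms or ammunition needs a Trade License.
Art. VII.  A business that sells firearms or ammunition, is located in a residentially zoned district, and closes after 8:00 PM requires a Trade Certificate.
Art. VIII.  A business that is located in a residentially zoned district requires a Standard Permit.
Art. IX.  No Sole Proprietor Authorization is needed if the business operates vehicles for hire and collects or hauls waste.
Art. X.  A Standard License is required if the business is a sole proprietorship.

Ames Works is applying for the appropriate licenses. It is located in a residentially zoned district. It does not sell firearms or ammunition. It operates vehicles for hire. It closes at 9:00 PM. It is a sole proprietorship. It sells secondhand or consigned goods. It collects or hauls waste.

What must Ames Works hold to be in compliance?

Art. I. is located in a residentially zoned district; does not sell firearms or ammunition; is a sole proprietorship → Standard Certificate not required.
Art. II. operates vehicles for hire; is located in a residentially zoned district; is a sole proprietorship → Standard Registration required.
Art. III. is a sole proprietorship (not: is a worker-owned cooperative); closes 9:00 PM, at/before 11:00 PM → Cooperative Authorization not required.
Art. IV. closes 9:00 PM, at/before 1:00 AM → Daytime Registration required.
Art. V. is a sole proprietorship → Sole Proprietor Authorization required.
Art. VI. does not sell firearms or ammunition → Trade License not required.
Art. VII. does not sell firearms or ammunition; is located in a residentially zoned district; closes 9:00 PM, after 8:00 PM → Trade Certificate not required.
Art. VIII. is located in a residentially zoned district → Standard Permit required.
Art. IX. operates vehicles for hire; collects or hauls waste → exempt from Sole Proprietor Authorization.
Art. X. is a sole proprietorship → Standard License required.

Daytime Registration, Standard License, Standard Permit, Standard Registration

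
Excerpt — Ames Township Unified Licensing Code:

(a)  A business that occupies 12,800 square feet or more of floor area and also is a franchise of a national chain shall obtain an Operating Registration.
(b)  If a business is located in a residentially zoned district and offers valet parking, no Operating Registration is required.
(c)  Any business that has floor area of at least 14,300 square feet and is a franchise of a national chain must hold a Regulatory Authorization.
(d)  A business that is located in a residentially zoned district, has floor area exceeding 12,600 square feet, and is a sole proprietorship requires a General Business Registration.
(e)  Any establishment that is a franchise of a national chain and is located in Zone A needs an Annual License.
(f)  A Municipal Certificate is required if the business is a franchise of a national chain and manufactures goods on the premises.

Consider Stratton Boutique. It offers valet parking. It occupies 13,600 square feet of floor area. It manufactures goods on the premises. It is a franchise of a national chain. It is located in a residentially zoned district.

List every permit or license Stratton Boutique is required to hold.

(a) floor area 13,600 square feet ≥ 12,800 square feet; is a franchise of a national chain → Operating Registration required.
(b) is located in a residentially zoned district; offers valet parking → exempt from Operating Registration.
(c) floor area 13,600 square feet < 14,300 square feet; is a franchise of a national chain → Regulatory Authorization not required.
(d) is located in a residentially zoned district; floor area 13,600 square feet > 12,600 square feet; is a franchise of a national chain (not: is a sole proprietorship) → General Business Registration not required.
(e) is a franchise of a national chain; is located in a residentially zoned district (not: is located in Zone A) → Annual License not required.
(f) is a franchise of a national chain; manufactures goods on the premises → Municipal Certificate required.

Municipal Certificate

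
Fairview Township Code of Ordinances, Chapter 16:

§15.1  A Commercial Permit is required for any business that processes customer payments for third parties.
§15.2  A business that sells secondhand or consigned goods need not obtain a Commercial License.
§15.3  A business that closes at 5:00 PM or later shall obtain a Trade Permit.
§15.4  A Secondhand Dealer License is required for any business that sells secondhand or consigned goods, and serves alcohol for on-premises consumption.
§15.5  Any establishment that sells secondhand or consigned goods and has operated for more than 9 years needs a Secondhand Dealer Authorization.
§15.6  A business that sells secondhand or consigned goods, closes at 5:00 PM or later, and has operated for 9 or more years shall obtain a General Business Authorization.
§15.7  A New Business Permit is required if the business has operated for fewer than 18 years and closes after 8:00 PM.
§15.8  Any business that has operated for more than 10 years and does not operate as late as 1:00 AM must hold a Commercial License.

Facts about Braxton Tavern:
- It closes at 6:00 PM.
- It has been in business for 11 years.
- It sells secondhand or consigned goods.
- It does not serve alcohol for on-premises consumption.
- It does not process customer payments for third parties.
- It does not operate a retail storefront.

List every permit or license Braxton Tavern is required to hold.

§15.1 does not process customer payments for third parties → Commercial Permit not required.
§15.2 sells secondhand or consigned goods → exempt from Commercial License.
§15.3 closes 6:00 PM, after 5:00 PM → Trade Permit required.
§15.4 sells secondhand or consigned goods; does not serve alcohol for on-premises consumption → Secondhand Dealer License not required.
§15.5 sells secondhand or consigned goods; years in business 11 > 9 → Secondhand Dealer Authorization required.
§15.6 sells secondhand or consigned goods; closes 6:00 PM, after 5:00 PM; years in business 11 ≥ 9 → General Business Authorization required.
§15.7 years in business 11 < 18; closes 6:00 PM, at/before 8:00 PM → New Business Permit not required.
§15.8 years in business 11 > 10; closes 6:00 PM, at/before 1:00 AM → Commercial License required.

General Business Authorization, Secondhand Dealer Authorization, Trade Permit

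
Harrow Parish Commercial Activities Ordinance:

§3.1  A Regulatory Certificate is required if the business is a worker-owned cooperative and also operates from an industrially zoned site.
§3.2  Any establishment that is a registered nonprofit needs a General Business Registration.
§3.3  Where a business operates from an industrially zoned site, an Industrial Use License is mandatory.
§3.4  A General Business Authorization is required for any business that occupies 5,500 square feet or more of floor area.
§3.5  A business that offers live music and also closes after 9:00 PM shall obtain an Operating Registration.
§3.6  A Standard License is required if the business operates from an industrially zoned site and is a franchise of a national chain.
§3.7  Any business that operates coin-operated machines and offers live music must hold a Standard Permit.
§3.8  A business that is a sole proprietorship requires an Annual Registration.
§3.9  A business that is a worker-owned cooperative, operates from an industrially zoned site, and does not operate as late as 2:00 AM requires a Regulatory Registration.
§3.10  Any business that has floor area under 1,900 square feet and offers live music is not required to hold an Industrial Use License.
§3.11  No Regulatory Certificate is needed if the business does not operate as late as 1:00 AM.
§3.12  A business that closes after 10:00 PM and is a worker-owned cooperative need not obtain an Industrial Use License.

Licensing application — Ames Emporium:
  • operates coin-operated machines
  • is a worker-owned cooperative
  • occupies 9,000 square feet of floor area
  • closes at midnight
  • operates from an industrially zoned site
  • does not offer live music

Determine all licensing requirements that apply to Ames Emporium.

General Business Authorization, Regulatory Registration

§3.1 is a worker-owned cooperative; operates from an industrially zoned site → Regulatory Certificate required.
§3.2 is a worker-owned cooperative (not: is a registered nonprofit) → General Business Registration not required.
§3.3 operates from an industrially zoned site → Industrial Use License required.
§3.4 floor area 9,000 square feet ≥ 5,500 square feet → General Business Authorization required.
§3.5 does not offer live music; closes midnight, after 9:00 PM → Operating Registration not required.
§3.6 operates from an industrially zoned site; is a worker-owned cooperative (not: is a franchise of a national chain) → Standard License not required.
§3.7 operates coin-operated machines; does not offer live music → Standard Permit not required.
§3.8 is a worker-owned cooperative (not: is a sole proprietorship) → Annual Registration not required.
§3.9 is a worker-owned cooperative; operates from an industrially zoned site; closes midnight, at/before 2:00 AM → Regulatory Registration required.
§3.10 floor area 9,000 square feet ≥ 1,900 square feet; does not offer live music → Industrial Use License exemption does not apply.
§3.11 closes midnight, at/before 1:00 AM → exempt from Regulatory Certificate.
§3.12 closes midnight, after 10:00 PM; is a worker-owned cooperative → exempt from Industrial Use License.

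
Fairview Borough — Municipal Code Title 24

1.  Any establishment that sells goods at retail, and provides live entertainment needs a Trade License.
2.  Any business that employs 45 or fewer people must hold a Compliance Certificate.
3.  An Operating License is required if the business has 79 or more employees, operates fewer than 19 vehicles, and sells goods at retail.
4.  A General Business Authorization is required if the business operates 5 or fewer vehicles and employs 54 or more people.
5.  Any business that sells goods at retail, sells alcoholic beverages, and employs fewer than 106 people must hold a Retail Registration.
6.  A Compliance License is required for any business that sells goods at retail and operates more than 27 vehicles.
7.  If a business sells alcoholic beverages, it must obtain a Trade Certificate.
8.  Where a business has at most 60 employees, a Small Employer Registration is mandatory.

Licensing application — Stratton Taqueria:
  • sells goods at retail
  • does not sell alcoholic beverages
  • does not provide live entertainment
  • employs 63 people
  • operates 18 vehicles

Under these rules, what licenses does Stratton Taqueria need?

1. sells goods at retail; does not provide live entertainment → Trade License not required.
2. employees 63 > 45 → Compliance Certificate not required.
3. employees 63 < 79; vehicles 18 < 19; sells goods at retail → Operating License not required.
4. vehicles 18 > 5; employees 63 ≥ 54 → General Business Authorization not required.
5. sells goods at retail; does not sell alcoholic beverages; employees 63 < 106 → Retail Registration not required.
6. sells goods at retail; vehicles 18 ≤ 27 → Compliance License not required.
7. does not sell alcoholic beverages → Trade Certificate not required.
8. employees 63 > 60 → Small Employer Registration not required.

None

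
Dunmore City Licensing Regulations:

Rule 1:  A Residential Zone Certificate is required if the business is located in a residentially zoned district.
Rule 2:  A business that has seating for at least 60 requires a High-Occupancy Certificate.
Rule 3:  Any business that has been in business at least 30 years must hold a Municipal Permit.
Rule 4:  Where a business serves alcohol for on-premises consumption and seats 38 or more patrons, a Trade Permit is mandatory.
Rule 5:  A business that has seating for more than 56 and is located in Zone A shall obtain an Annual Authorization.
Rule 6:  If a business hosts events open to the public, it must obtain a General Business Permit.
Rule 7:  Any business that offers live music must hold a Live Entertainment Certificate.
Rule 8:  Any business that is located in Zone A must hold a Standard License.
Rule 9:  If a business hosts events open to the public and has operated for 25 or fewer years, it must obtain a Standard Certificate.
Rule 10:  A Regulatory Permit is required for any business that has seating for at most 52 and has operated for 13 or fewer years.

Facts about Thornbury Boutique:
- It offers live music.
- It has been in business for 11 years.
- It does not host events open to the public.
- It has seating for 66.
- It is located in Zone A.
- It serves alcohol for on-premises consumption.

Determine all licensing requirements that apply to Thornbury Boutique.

Annual Authorization, High-Occupancy Certificate, Live Entertainment Certificate, Standard License, Trade Permit

Rule 1: is located in Zone A (not: is located in a residentially zoned district) → Residential Zone Certificate not required.
Rule 2: seating 66 ≥ 60 → High-Occupancy Certificate required.
Rule 3: years in business 11 < 30 → Municipal Permit not required.
Rule 4: serves alcohol for on-premises consumption; seating 66 ≥ 38 → Trade Permit required.
Rule 5: seating 66 > 56; is located in Zone A → Annual Authorization required.
Rule 6: does not host events open to the public → General Business Permit not required.
Rule 7: offers live music → Live Entertainment Certificate required.
Rule 8: is located in Zone A → Standard License required.
Rule 9: does not host events open to the public; years in business 11 ≤ 25 → Standard Certificate not required.
Rule 10: seating 66 > 52; years in business 11 ≤ 13 → Regulatory Permit not required.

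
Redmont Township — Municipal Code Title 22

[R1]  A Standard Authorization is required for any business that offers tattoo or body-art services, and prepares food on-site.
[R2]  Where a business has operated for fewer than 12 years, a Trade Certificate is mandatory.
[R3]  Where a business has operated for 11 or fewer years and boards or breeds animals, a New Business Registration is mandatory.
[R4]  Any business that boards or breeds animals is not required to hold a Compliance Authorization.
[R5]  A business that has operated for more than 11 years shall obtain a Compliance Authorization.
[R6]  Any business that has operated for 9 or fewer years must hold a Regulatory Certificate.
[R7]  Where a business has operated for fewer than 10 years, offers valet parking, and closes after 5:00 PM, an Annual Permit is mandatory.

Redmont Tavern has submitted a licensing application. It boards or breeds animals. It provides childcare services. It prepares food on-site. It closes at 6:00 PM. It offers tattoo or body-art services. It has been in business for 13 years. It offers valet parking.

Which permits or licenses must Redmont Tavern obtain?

[R1] offers tattoo or body-art services; prepares food on-site → Standard Authorization required.
[R2] years in business 13 ≥ 12 → Trade Certificate not required.
[R3] years in business 13 > 11; boards or breeds animals → New Business Registration not required.
[R4] boards or breeds animals → exempt from Compliance Authorization.
[R5] years in business 13 > 11 → Compliance Authorization required.
[R6] years in business 13 > 9 → Regulatory Certificate not required.
[R7] years in business 13 ≥ 10; offers valet parking; closes 6:00 PM, after 5:00 PM → Annual Permit not required.

Standard Authorization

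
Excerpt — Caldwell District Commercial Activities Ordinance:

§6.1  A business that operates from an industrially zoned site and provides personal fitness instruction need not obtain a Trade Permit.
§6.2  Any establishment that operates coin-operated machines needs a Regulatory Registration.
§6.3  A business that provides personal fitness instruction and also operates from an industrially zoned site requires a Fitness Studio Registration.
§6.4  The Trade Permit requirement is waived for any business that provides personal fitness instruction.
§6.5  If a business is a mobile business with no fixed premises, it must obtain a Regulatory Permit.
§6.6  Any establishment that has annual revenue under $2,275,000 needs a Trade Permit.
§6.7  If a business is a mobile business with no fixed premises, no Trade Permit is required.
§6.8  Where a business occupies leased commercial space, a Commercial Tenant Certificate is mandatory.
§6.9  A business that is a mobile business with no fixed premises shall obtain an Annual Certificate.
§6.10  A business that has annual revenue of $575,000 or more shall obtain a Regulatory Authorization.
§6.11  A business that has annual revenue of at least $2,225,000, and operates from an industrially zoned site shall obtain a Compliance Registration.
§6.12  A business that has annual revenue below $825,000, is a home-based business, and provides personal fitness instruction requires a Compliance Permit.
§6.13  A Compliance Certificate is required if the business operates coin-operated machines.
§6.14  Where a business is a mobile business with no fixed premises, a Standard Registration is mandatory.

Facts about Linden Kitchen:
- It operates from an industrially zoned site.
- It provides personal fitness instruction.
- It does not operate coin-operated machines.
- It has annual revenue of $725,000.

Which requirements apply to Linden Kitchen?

Fitness Studio Registration, Regulatory Authorization

§6.1 operates from an industrially zoned site; provides personal fitness instruction → exempt from Trade Permit.
§6.2 does not operate coin-operated machines → Regulatory Registration not required.
§6.3 provides personal fitness instruction; operates from an industrially zoned site → Fitness Studio Registration required.
§6.4 provides personal fitness instruction → exempt from Trade Permit.
§6.5 operates from an industrially zoned site (not: is a mobile business with no fixed premises) → Regulatory Permit not required.
§6.6 revenue $725,000 < $2,275,000 → Trade Permit required.
§6.7 operates from an industrially zoned site (not: is a mobile business with no fixed premises) → Trade Permit exemption does not apply.
§6.8 operates from an industrially zoned site (not: occupies leased commercial space) → Commercial Tenant Certificate not required.
§6.9 operates from an industrially zoned site (not: is a mobile business with no fixed premises) → Annual Certificate not required.
§6.10 revenue $725,000 ≥ $575,000 → Regulatory Authorization required.
§6.11 revenue $725,000 < $2,225,000; operates from an industrially zoned site → Compliance Registration not required.
§6.12 revenue $725,000 < $825,000; operates from an industrially zoned site (not: is a home-based business); provides personal fitness instruction → Compliance Permit not required.
§6.13 does not operate coin-operated machines → Compliance Certificate not required.
§6.14 operates from an industrially zoned site (not: is a mobile business with no fixed premises) → Standard Registration not required.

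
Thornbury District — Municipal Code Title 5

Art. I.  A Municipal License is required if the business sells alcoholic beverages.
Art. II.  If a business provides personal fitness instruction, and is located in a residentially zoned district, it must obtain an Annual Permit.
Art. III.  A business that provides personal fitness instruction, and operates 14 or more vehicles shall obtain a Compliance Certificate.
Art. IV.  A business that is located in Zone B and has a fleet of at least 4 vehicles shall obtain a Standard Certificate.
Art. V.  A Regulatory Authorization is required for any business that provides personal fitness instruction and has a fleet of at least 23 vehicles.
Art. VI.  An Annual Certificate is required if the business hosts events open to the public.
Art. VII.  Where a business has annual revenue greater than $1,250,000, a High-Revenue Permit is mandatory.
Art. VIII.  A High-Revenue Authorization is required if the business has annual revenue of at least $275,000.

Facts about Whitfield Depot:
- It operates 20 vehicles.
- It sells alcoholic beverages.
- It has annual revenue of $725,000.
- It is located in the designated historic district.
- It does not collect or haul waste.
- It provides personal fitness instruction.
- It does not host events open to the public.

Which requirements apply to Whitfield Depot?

Art. I. sells alcoholic beverages → Municipal License required.
Art. II. provides personal fitness instruction; is located in the designated historic district (not: is located in a residentially zoned district) → Annual Permit not required.
Art. III. provides personal fitness instruction; vehicles 20 ≥ 14 → Compliance Certificate required.
Art. IV. is located in the designated historic district (not: is located in Zone B); vehicles 20 ≥ 4 → Standard Certificate not required.
Art. V. provides personal fitness instruction; vehicles 20 < 23 → Regulatory Authorization not required.
Art. VI. does not host events open to the public → Annual Certificate not required.
Art. VII. revenue $725,000 ≤ $1,250,000 → High-Revenue Permit not required.
Art. VIII. revenue $725,000 ≥ $275,000 → High-Revenue Authorization required.

Compliance Certificate, High-Revenue Authorization, Municipal License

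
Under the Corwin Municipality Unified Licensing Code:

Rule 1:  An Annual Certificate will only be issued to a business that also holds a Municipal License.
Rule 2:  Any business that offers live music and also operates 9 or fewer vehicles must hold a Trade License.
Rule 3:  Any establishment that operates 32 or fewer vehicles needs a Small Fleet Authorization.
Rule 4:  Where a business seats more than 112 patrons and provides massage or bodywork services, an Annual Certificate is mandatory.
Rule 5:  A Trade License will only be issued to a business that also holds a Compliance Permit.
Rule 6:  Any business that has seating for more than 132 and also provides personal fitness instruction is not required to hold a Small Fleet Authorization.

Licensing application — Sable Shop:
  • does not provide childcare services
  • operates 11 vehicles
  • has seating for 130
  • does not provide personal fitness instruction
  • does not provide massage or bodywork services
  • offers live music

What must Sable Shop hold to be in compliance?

Small Fleet Authorization

Rule 1: Annual Certificate is not required → no effect.
Rule 2: offers live music; vehicles 11 > 9 → Trade License not required.
Rule 3: vehicles 11 ≤ 32 → Small Fleet Authorization required.
Rule 4: seating 130 > 112; does not provide massage or bodywork services → Annual Certificate not required.
Rule 5: Trade License is not required → no effect.
Rule 6: seating 130 ≤ 132; does not provide personal fitness instruction → Small Fleet Authorization exemption does not apply.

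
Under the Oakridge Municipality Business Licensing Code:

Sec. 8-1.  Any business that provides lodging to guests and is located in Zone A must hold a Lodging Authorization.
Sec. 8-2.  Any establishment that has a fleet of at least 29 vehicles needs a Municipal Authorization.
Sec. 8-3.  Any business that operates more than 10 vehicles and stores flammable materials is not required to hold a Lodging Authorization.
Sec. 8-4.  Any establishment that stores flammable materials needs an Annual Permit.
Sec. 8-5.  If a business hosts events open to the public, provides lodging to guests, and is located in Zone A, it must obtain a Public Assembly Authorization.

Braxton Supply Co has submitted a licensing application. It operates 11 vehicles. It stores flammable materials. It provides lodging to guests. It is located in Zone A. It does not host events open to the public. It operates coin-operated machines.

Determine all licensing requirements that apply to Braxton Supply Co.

Annual Permit

Sec. 8-1. provides lodging to guests; is located in Zone A → Lodging Authorization required.
Sec. 8-2. vehicles 11 < 29 → Municipal Authorization not required.
Sec. 8-3. vehicles 11 > 10; stores flammable materials → exempt from Lodging Authorization.
Sec. 8-4. stores flammable materials → Annual Permit required.
Sec. 8-5. does not host events open to the public; provides lodging to guests; is located in Zone A → Public Assembly Authorization not required.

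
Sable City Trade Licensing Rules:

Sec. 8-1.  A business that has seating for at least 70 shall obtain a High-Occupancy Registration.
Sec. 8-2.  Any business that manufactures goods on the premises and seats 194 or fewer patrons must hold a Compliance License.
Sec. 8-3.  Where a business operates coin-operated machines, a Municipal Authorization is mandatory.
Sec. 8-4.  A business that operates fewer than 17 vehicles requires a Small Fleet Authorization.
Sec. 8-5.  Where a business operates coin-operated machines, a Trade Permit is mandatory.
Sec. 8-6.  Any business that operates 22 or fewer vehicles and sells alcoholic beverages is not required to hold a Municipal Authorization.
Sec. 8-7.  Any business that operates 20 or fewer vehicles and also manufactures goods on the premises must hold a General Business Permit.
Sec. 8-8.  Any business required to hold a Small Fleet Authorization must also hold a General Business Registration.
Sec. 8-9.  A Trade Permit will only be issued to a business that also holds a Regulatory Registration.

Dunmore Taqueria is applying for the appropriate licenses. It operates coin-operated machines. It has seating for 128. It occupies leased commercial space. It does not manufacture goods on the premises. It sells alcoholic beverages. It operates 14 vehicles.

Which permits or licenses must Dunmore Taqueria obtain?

Sec. 8-1. seating 128 ≥ 70 → High-Occupancy Registration required.
Sec. 8-2. does not manufacture goods on the premises; seating 128 ≤ 194 → Compliance License not required.
Sec. 8-3. operates coin-operated machines → Municipal Authorization required.
Sec. 8-4. vehicles 14 < 17 → Small Fleet Authorization required.
Sec. 8-5. operates coin-operated machines → Trade Permit required.
Sec. 8-6. vehicles 14 ≤ 22; sells alcoholic beverages → exempt from Municipal Authorization.
Sec. 8-7. vehicles 14 ≤ 20; does not manufacture goods on the premises → General Business Permit not required.
Sec. 8-8. Small Fleet Authorization is required → General Business Registration also required.
Sec. 8-9. Trade Permit is required → Regulatory Registration also required.

General Business Registration, High-Occupancy Registration, Regulatory Registration, Small Fleet Authorization, Trade Permit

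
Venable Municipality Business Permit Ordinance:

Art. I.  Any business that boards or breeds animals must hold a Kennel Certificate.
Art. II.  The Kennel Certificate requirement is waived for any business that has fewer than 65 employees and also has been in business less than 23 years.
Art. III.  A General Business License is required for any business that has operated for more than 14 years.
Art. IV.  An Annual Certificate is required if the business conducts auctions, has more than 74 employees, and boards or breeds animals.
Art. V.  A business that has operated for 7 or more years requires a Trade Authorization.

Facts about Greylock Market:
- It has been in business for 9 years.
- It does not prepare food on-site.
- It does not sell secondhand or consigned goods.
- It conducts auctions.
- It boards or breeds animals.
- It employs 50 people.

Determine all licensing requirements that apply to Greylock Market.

Art. I. boards or breeds animals → Kennel Certificate required.
Art. II. employees 50 < 65; years in business 9 < 23 → exempt from Kennel Certificate.
Art. III. years in business 9 ≤ 14 → General Business License not required.
Art. IV. conducts auctions; employees 50 ≤ 74; boards or breeds animals → Annual Certificate not required.
Art. V. years in business 9 ≥ 7 → Trade Authorization required.

Trade Authorization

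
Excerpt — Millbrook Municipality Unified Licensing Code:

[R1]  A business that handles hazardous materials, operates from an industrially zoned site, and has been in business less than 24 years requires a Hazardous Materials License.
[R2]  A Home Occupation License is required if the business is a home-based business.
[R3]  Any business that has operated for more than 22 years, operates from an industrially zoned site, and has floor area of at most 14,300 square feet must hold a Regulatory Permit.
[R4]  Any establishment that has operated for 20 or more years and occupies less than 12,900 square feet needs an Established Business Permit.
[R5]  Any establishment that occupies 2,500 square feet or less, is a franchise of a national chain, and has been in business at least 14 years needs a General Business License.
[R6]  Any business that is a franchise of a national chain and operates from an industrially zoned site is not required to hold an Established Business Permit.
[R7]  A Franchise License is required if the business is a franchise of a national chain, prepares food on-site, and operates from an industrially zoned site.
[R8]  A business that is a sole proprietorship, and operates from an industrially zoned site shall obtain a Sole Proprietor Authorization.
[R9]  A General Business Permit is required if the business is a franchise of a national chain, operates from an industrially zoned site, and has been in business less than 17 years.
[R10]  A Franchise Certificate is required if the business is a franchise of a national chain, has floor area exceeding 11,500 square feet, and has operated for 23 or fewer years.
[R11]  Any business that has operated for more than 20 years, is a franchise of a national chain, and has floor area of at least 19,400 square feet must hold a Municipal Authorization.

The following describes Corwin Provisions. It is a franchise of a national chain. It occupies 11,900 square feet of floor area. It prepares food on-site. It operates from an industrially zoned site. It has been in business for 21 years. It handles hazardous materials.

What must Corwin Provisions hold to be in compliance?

[R1] handles hazardous materials; operates from an industrially zoned site; years in business 21 < 24 → Hazardous Materials License required.
[R2] operates from an industrially zoned site (not: is a home-based business) → Home Occupation License not required.
[R3] years in business 21 ≤ 22; operates from an industrially zoned site; floor area 11,900 square feet ≤ 14,300 square feet → Regulatory Permit not required.
[R4] years in business 21 ≥ 20; floor area 11,900 square feet < 12,900 square feet → Established Business Permit required.
[R5] floor area 11,900 square feet > 2,500 square feet; is a franchise of a national chain; years in business 21 ≥ 14 → General Business License not required.
[R6] is a franchise of a national chain; operates from an industrially zoned site → exempt from Established Business Permit.
[R7] is a franchise of a national chain; prepares food on-site; operates from an industrially zoned site → Franchise License required.
[R8] is a franchise of a national chain (not: is a sole proprietorship); operates from an industrially zoned site → Sole Proprietor Authorization not required.
[R9] is a franchise of a national chain; operates from an industrially zoned site; years in business 21 ≥ 17 → General Business Permit not required.
[R10] is a franchise of a national chain; floor area 11,900 square feet > 11,500 square feet; years in business 21 ≤ 23 → Franchise Certificate required.
[R11] years in business 21 > 20; is a franchise of a national chain; floor area 11,900 square feet < 19,400 square feet → Municipal Authorization not required.

Franchise Certificate, Franchise License, Hazardous Materials License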